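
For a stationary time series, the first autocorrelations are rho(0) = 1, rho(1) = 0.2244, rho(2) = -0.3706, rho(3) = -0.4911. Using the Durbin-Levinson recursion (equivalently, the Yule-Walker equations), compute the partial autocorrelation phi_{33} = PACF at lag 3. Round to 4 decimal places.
\phi_{33} = -0.3559

The PACF at lag k is phi_{kk}, the last component of the solution
to the Yule-Walker system G_k phi = r_k where
  (G_k)_{ij} = rho(|i - j|), (r_k)_i = rho(i), i,j = 1..k.
Equivalently, Durbin-Levinson gives phi_{kk} iteratively:
  phi_{11} = rho(1)
  phi_{kk} = [rho(k) - sum_{j=1..k-1} phi_{k-1,j} rho(k-j)]
            / [1 - sum_{j=1..k-1} phi_{k-1,j} rho(j)],
  phi_{k,j} = phi_{k-1,j} - phi_{kk} phi_{k-1,k-j},  j = 1..k-1.
Step k = 1:
  phi_11 = rho(1) = 0.2244.
Step k = 2:
  phi_22 = [rho(2) - phi_11 rho(1)] / [1 - phi_11 rho(1)] = [-0.3706 - (0.2244)(0.2244)] / [1 - (0.2244)(0.2244)]
         = -0.42095536 / 0.94964464 = -0.443277.
  Update: phi_21 = phi_11 - phi_22 phi_11 = 0.2244 - (-0.443277)(0.2244) = 0.323871.
Step k = 3:
  phi_33 = [rho(3) - phi_21 rho(2) - phi_22 rho(1)] / [1 - phi_21 rho(1) - phi_22 rho(2)]
    numerator   = -0.4911 - (0.323871)(-0.3706) - (-0.443277)(0.2244) = -0.271602
    denominator = 1 - (0.323871)(0.2244) - (-0.443277)(-0.3706) = 0.76304493
  phi_33 = -0.271602 / 0.76304493 = -0.3559.
Therefore phi_{33} = -0.3559.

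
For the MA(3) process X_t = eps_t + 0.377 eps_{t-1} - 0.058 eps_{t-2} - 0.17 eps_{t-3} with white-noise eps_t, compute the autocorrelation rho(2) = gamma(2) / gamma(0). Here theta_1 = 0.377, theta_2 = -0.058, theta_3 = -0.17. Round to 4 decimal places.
\rho(2) = -0.1040

For an MA(q) process with theta_0 = 1, the autocovariance is
  gamma(k) = sigma^2 * sum_{i=0..q-k} theta_i * theta_{i+k},
and rho(k) = gamma(k) / gamma(0). Sigma^2 cancels.
  numerator   = (1)*(-0.058) + (0.377)*(-0.17) = -0.12209.
  denominator = (1)^2 + (0.377)^2 + (-0.058)^2 + (-0.17)^2 = 1.174393.
  rho(2) = -0.12209 / 1.174393 = -0.1040.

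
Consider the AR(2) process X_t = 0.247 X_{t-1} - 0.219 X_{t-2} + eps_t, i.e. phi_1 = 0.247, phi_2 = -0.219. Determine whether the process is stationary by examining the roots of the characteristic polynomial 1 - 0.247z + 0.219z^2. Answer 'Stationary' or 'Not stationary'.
\text{Stationary}

The AR(p) characteristic polynomial is P(z) = 1 - 0.247z + 0.219z^2.
Stationarity requires all roots to lie outside the unit circle, i.e. |z| > 1 for every root.
Set 1 + (-0.247) z + (0.219) z^2 = 0, i.e. a z^2 + b z + c = 0 with a = 0.219, b = -0.247, c = 1.
Discriminant D = b^2 - 4ac = (-0.247)^2 - 4*(0.219)*1 = 0.061009 - (0.876) = -0.814991.
D < 0, so the roots are the complex-conjugate pair z = (-b +/- i sqrt(-D)) / (2a) = 0.5639 +/- 2.0611i.
For a conjugate pair |z|^2 = z * conj(z) = (product of roots) = c/a = 1/(0.219) = 4.56621, so |z| = sqrt(4.56621) = 2.1369 for both roots.
Moduli of all roots: 2.1369, 2.1369.
All moduli strictly greater than 1? Yes.
Verdict: Stationary.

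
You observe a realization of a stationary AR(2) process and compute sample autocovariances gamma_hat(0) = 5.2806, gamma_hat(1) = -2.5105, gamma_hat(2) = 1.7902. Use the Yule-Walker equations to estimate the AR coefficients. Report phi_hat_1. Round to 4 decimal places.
\hat\phi_{1} = -0.4060

The Yule-Walker equations for an AR(p) process read, in matrix form,
  Gamma_p phi = r_p,   with   (Gamma_p)_{ij} = gamma(|i - j|),
                       (r_p)_i = gamma(i),   i,j = 1..p.
Substitute the sample gammas (Toeplitz matrix and right-hand side of size 2):
  Gamma_p = [[5.2806, -2.5105], [-2.5105, 5.2806]]
  r_p     = [-2.5105, 1.7902]
Written out:
  5.2806 phi_1 - 2.5105 phi_2 = -2.5105
  -2.5105 phi_1 + 5.2806 phi_2 = 1.7902
Solve by Cramer's rule:
  det = gamma(0)^2 - gamma(1)^2 = (5.2806)^2 - (-2.5105)^2 = 27.88473636 - 6.30261025 = 21.58212611
  phi_hat_1 = [gamma(1) gamma(0) - gamma(1) gamma(2)] / det = [(-2.5105)(5.2806) - (-2.5105)(1.7902)] / 21.58212611 = -8.7626492 / 21.58212611 = -0.406
  phi_hat_2 = [gamma(0) gamma(2) - gamma(1)^2] / det = [(5.2806)(1.7902) - (-2.5105)^2] / 21.58212611 = 3.15071987 / 21.58212611 = 0.146
So phi_hat = [-0.4060, 0.1460].
Therefore phi_hat_1 = -0.4060.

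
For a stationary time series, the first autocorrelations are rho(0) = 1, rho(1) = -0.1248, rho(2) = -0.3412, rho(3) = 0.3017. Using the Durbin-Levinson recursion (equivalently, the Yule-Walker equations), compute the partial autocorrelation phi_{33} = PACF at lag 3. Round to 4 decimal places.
\phi_{33} = 0.2321

The PACF at lag k is phi_{kk}, the last component of the solution
to the Yule-Walker system G_k phi = r_k where
  (G_k)_{ij} = rho(|i - j|), (r_k)_i = rho(i), i,j = 1..k.
Equivalently, Durbin-Levinson gives phi_{kk} iteratively:
  phi_{11} = rho(1)
  phi_{kk} = [rho(k) - sum_{j=1..k-1} phi_{k-1,j} rho(k-j)]
            / [1 - sum_{j=1..k-1} phi_{k-1,j} rho(j)],
  phi_{k,j} = phi_{k-1,j} - phi_{kk} phi_{k-1,k-j},  j = 1..k-1.
Step k = 1:
  phi_11 = rho(1) = -0.1248.
Step k = 2:
  phi_22 = [rho(2) - phi_11 rho(1)] / [1 - phi_11 rho(1)] = [-0.3412 - (-0.1248)(-0.1248)] / [1 - (-0.1248)(-0.1248)]
         = -0.35677504 / 0.98442496 = -0.36242.
  Update: phi_21 = phi_11 - phi_22 phi_11 = -0.1248 - (-0.36242)(-0.1248) = -0.17003.
Step k = 3:
  phi_33 = [rho(3) - phi_21 rho(2) - phi_22 rho(1)] / [1 - phi_21 rho(1) - phi_22 rho(2)]
    numerator   = 0.3017 - (-0.17003)(-0.3412) - (-0.36242)(-0.1248) = 0.19845579
    denominator = 1 - (-0.17003)(-0.1248) - (-0.36242)(-0.3412) = 0.85512264
  phi_33 = 0.19845579 / 0.85512264 = 0.2321.
Therefore phi_{33} = 0.2321.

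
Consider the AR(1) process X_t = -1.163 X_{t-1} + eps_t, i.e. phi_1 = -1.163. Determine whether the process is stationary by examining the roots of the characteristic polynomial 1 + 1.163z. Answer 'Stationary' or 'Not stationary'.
\text{Not stationary}

The AR(p) characteristic polynomial is P(z) = 1 + 1.163z.
Stationarity requires all roots to lie outside the unit circle, i.e. |z| > 1 for every root.
This is linear in z: 1 + (1.163) z = 0  =>  z = -1/(1.163) = -0.859845,  |z| = 0.859845.
Moduli of all roots: 0.8598.
All moduli strictly greater than 1? No.
Verdict: Not stationary.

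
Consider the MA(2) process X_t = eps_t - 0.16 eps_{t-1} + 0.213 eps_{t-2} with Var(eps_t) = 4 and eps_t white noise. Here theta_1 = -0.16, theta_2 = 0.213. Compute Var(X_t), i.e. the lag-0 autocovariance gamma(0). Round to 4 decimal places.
\gamma(0) = 4.2839

For an MA(q) process X_t = eps_t + sum_i theta_i eps_{t-i} with
Var(eps_t) = sigma^2, the variance is
  gamma(0) = sigma^2 * (1 + sum_i theta_i^2).
  sum_i theta_i^2 = (-0.16)^2 + (0.213)^2 = 0.0256 + 0.045369 = 0.070969.
  gamma(0) = 4 * (1 + 0.070969) = 4 * 1.070969 = 4.283876, which rounds to 4.2839.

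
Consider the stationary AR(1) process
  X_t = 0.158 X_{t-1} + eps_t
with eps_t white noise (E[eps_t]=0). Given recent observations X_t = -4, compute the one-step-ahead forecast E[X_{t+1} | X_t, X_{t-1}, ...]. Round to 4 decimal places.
E[X_{t+1} \mid \mathcal F_t] = -0.6320

For an AR(p) model X_t = c + sum_i phi_i X_{t-i} + eps_t, the
one-step-ahead conditional mean is
  E[X_{t+1} | X_t, ...] = c + sum_i phi_i X_{t+1-i}.
Substitute known values:
  E[X_{t+1} | ...] = (0.158) * (-4)
                   = -0.6320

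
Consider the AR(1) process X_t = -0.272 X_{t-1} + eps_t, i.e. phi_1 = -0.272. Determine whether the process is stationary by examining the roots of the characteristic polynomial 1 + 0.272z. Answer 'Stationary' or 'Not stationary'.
\text{Stationary}

The AR(p) characteristic polynomial is P(z) = 1 + 0.272z.
Stationarity requires all roots to lie outside the unit circle, i.e. |z| > 1 for every root.
This is linear in z: 1 + (0.272) z = 0  =>  z = -1/(0.272) = -3.676471,  |z| = 3.676471.
Moduli of all roots: 3.6765.
All moduli strictly greater than 1? Yes.
Verdict: Stationary.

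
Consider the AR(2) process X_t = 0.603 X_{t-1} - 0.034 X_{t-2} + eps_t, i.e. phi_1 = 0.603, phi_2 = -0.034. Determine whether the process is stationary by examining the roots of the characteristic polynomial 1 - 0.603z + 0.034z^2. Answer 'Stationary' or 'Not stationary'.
\text{Stationary}

The AR(p) characteristic polynomial is P(z) = 1 - 0.603z + 0.034z^2.
Stationarity requires all roots to lie outside the unit circle, i.e. |z| > 1 for every root.
Set 1 + (-0.603) z + (0.034) z^2 = 0, i.e. a z^2 + b z + c = 0 with a = 0.034, b = -0.603, c = 1.
Discriminant D = b^2 - 4ac = (-0.603)^2 - 4*(0.034)*1 = 0.363609 - (0.136) = 0.227609.
D >= 0, so the roots are real: z = (-b +/- sqrt(D)) / (2a) = (0.603 +/- 0.477084) / (0.068).
  z_1 = (0.603 + 0.477084) / (0.068) = 15.8836,   |z_1| = 15.8836.
  z_2 = (0.603 - 0.477084) / (0.068) = 1.8517,   |z_2| = 1.8517.
Moduli of all roots: 15.8836, 1.8517.
All moduli strictly greater than 1? Yes.
Verdict: Stationary.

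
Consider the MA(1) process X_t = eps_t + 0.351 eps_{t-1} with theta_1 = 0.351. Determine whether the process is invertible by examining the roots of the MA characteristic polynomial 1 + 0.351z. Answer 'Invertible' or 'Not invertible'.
\text{Invertible}

The MA(q) characteristic polynomial is P(z) = 1 + 0.351z.
Invertibility requires all roots to lie outside the unit circle, i.e. |z| > 1 for every root.
This is linear in z: 1 + (0.351) z = 0  =>  z = -1/(0.351) = -2.849003,  |z| = 2.849003.
Moduli of all roots: 2.8490.
All moduli strictly greater than 1? Yes.
Verdict: Invertible.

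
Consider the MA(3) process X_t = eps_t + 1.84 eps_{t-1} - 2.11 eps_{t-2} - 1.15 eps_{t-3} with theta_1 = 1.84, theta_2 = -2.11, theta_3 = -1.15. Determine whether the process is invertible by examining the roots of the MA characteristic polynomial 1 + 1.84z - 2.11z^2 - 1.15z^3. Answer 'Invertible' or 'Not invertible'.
\text{Not invertible}

The MA(q) characteristic polynomial is P(z) = 1 + 1.84z - 2.11z^2 - 1.15z^3.
Invertibility requires all roots to lie outside the unit circle, i.e. |z| > 1 for every root.
Degree 3: look for a simple real root z0 first, then factor out (1 - z/z0) and solve the remaining quadratic.
Testing z0 = -0.4: P(-0.4) = 1 + (1.84)(-0.4) + (-2.11)(-0.4)^2 + (-1.15)(-0.4)^3
  = 1 + (-0.736) + (-0.3376) + (0.0736) = 0.  So z_0 = -0.4 is a root, |z_0| = 0.4.
Divide out the factor (1 + 2.5 z) = (1 - z/z0) (since 1/z0 = -2.5):
  P(z) = (1 + 2.5 z)(1 + (-0.66) z + (-0.46) z^2)
  [check: z-coef -0.66 - (-2.5) = 1.84; z^2-coef -0.46 - (-2.5)(-0.66) = -2.11; z^3-coef -(-2.5)(-0.46) = -1.15.]
Remaining roots from the quadratic factor 1 + (-0.66) z + (-0.46) z^2:
  Set 1 + (-0.66) z + (-0.46) z^2 = 0, i.e. a z^2 + b z + c = 0 with a = -0.46, b = -0.66, c = 1.
  Discriminant D = b^2 - 4ac = (-0.66)^2 - 4*(-0.46)*1 = 0.4356 - (-1.84) = 2.2756.
  D >= 0, so the roots are real: z = (-b +/- sqrt(D)) / (2a) = (0.66 +/- 1.508509) / (-0.92).
    z_1 = (0.66 + 1.508509) / (-0.92) = -2.3571,   |z_1| = 2.3571.
    z_2 = (0.66 - 1.508509) / (-0.92) = 0.9223,   |z_2| = 0.9223.
Moduli of all roots: 0.4000, 2.3571, 0.9223.
All moduli strictly greater than 1? No.
Verdict: Not invertible.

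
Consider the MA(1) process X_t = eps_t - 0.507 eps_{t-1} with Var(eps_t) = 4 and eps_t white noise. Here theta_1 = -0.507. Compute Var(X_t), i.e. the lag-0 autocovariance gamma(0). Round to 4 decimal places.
\gamma(0) = 5.0282

For an MA(q) process X_t = eps_t + sum_i theta_i eps_{t-i} with
Var(eps_t) = sigma^2, the variance is
  gamma(0) = sigma^2 * (1 + sum_i theta_i^2).
  sum_i theta_i^2 = (-0.507)^2 = 0.257049.
  gamma(0) = 4 * (1 + 0.257049) = 4 * 1.257049 = 5.028196, which rounds to 5.0282.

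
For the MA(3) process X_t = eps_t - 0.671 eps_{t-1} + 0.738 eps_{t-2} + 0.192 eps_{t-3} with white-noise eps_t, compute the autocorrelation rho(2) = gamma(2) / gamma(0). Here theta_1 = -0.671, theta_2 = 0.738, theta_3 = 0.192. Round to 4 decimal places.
\rho(2) = 0.2998

For an MA(q) process with theta_0 = 1, the autocovariance is
  gamma(k) = sigma^2 * sum_{i=0..q-k} theta_i * theta_{i+k},
and rho(k) = gamma(k) / gamma(0). Sigma^2 cancels.
  numerator   = (1)*(0.738) + (-0.671)*(0.192) = 0.609168.
  denominator = (1)^2 + (-0.671)^2 + (0.738)^2 + (0.192)^2 = 2.031749.
  rho(2) = 0.609168 / 2.031749 = 0.2998.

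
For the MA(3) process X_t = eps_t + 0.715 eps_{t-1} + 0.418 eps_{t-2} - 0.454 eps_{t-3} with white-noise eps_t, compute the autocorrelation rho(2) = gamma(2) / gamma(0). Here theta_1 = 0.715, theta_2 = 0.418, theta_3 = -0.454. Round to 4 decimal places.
\rho(2) = 0.0494

For an MA(q) process with theta_0 = 1, the autocovariance is
  gamma(k) = sigma^2 * sum_{i=0..q-k} theta_i * theta_{i+k},
and rho(k) = gamma(k) / gamma(0). Sigma^2 cancels.
  numerator   = (1)*(0.418) + (0.715)*(-0.454) = 0.09339.
  denominator = (1)^2 + (0.715)^2 + (0.418)^2 + (-0.454)^2 = 1.892065.
  rho(2) = 0.09339 / 1.892065 = 0.0494.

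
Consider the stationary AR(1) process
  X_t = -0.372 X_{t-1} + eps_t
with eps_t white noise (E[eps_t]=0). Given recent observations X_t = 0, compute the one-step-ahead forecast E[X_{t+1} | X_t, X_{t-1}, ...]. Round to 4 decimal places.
E[X_{t+1} \mid \mathcal F_t] = 0.0000

For an AR(p) model X_t = c + sum_i phi_i X_{t-i} + eps_t, the
one-step-ahead conditional mean is
  E[X_{t+1} | X_t, ...] = c + sum_i phi_i X_{t+1-i}.
Substitute known values:
  E[X_{t+1} | ...] = (-0.372) * (0)
                   = 0.0000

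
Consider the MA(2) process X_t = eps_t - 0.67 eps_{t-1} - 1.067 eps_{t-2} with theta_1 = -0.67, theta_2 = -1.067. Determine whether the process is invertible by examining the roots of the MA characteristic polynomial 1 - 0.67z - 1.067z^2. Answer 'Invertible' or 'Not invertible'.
\text{Not invertible}

The MA(q) characteristic polynomial is P(z) = 1 - 0.67z - 1.067z^2.
Invertibility requires all roots to lie outside the unit circle, i.e. |z| > 1 for every root.
Set 1 + (-0.67) z + (-1.067) z^2 = 0, i.e. a z^2 + b z + c = 0 with a = -1.067, b = -0.67, c = 1.
Discriminant D = b^2 - 4ac = (-0.67)^2 - 4*(-1.067)*1 = 0.4489 - (-4.268) = 4.7169.
D >= 0, so the roots are real: z = (-b +/- sqrt(D)) / (2a) = (0.67 +/- 2.171843) / (-2.134).
  z_1 = (0.67 + 2.171843) / (-2.134) = -1.3317,   |z_1| = 1.3317.
  z_2 = (0.67 - 2.171843) / (-2.134) = 0.7038,   |z_2| = 0.7038.
Moduli of all roots: 1.3317, 0.7038.
All moduli strictly greater than 1? No.
Verdict: Not invertible.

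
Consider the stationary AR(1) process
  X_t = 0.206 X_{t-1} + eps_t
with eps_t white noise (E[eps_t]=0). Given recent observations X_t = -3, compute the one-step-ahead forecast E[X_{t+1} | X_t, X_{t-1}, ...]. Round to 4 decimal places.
E[X_{t+1} \mid \mathcal F_t] = -0.6180

For an AR(p) model X_t = c + sum_i phi_i X_{t-i} + eps_t, the
one-step-ahead conditional mean is
  E[X_{t+1} | X_t, ...] = c + sum_i phi_i X_{t+1-i}.
Substitute known values:
  E[X_{t+1} | ...] = (0.206) * (-3)
                   = -0.6180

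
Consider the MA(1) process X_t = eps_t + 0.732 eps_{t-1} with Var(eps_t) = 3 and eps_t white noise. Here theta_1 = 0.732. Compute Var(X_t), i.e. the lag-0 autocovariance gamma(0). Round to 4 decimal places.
\gamma(0) = 4.6075

For an MA(q) process X_t = eps_t + sum_i theta_i eps_{t-i} with
Var(eps_t) = sigma^2, the variance is
  gamma(0) = sigma^2 * (1 + sum_i theta_i^2).
  sum_i theta_i^2 = (0.732)^2 = 0.535824.
  gamma(0) = 3 * (1 + 0.535824) = 3 * 1.535824 = 4.607472, which rounds to 4.6075.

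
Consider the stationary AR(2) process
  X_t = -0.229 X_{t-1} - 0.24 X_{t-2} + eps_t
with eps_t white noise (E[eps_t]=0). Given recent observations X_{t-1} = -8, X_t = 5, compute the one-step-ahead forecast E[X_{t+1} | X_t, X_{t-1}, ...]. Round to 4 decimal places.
E[X_{t+1} \mid \mathcal F_t] = 0.7750

For an AR(p) model X_t = c + sum_i phi_i X_{t-i} + eps_t, the
one-step-ahead conditional mean is
  E[X_{t+1} | X_t, ...] = c + sum_i phi_i X_{t+1-i}.
Substitute known values:
  E[X_{t+1} | ...] = (-0.229) * (5) + (-0.24) * (-8)
                   = 0.7750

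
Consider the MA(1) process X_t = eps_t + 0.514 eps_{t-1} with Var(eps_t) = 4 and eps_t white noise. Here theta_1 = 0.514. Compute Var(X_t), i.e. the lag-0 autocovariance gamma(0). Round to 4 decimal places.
\gamma(0) = 5.0568

For an MA(q) process X_t = eps_t + sum_i theta_i eps_{t-i} with
Var(eps_t) = sigma^2, the variance is
  gamma(0) = sigma^2 * (1 + sum_i theta_i^2).
  sum_i theta_i^2 = (0.514)^2 = 0.264196.
  gamma(0) = 4 * (1 + 0.264196) = 4 * 1.264196 = 5.056784, which rounds to 5.0568.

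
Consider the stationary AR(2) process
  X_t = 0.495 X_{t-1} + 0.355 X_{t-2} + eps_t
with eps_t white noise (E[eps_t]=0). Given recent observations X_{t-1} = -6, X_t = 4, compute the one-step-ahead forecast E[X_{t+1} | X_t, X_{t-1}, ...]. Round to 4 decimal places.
E[X_{t+1} \mid \mathcal F_t] = -0.1500

For an AR(p) model X_t = c + sum_i phi_i X_{t-i} + eps_t, the
one-step-ahead conditional mean is
  E[X_{t+1} | X_t, ...] = c + sum_i phi_i X_{t+1-i}.
Substitute known values:
  E[X_{t+1} | ...] = (0.495) * (4) + (0.355) * (-6)
                   = -0.1500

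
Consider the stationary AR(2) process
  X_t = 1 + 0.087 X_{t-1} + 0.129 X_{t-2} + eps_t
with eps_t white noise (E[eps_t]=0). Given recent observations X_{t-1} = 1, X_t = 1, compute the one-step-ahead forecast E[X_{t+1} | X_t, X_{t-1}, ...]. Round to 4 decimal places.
E[X_{t+1} \mid \mathcal F_t] = 1.2160

For an AR(p) model X_t = c + sum_i phi_i X_{t-i} + eps_t, the
one-step-ahead conditional mean is
  E[X_{t+1} | X_t, ...] = c + sum_i phi_i X_{t+1-i}.
Substitute known values:
  E[X_{t+1} | ...] = 1 + (0.087) * (1) + (0.129) * (1)
                   = 1.2160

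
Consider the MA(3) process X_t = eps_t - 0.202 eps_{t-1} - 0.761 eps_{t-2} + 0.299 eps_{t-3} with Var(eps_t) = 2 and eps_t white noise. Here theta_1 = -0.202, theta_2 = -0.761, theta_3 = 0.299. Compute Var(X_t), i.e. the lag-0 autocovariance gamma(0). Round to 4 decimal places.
\gamma(0) = 3.4187

For an MA(q) process X_t = eps_t + sum_i theta_i eps_{t-i} with
Var(eps_t) = sigma^2, the variance is
  gamma(0) = sigma^2 * (1 + sum_i theta_i^2).
  sum_i theta_i^2 = (-0.202)^2 + (-0.761)^2 + (0.299)^2 = 0.040804 + 0.579121 + 0.089401 = 0.709326.
  gamma(0) = 2 * (1 + 0.709326) = 2 * 1.709326 = 3.418652, which rounds to 3.4187.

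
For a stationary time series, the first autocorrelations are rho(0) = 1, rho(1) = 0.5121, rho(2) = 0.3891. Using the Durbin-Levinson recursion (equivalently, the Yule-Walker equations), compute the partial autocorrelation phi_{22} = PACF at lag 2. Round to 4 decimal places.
\phi_{22} = 0.1719

The PACF at lag k is phi_{kk}, the last component of the solution
to the Yule-Walker system G_k phi = r_k where
  (G_k)_{ij} = rho(|i - j|), (r_k)_i = rho(i), i,j = 1..k.
Equivalently, Durbin-Levinson gives phi_{kk} iteratively:
  phi_{11} = rho(1)
  phi_{kk} = [rho(k) - sum_{j=1..k-1} phi_{k-1,j} rho(k-j)]
            / [1 - sum_{j=1..k-1} phi_{k-1,j} rho(j)],
  phi_{k,j} = phi_{k-1,j} - phi_{kk} phi_{k-1,k-j},  j = 1..k-1.
Step k = 1:
  phi_11 = rho(1) = 0.5121.
Step k = 2:
  phi_22 = [rho(2) - phi_11 rho(1)] / [1 - phi_11 rho(1)] = [0.3891 - (0.5121)(0.5121)] / [1 - (0.5121)(0.5121)]
         = 0.12685359 / 0.73775359 = 0.1719.
Therefore phi_{22} = 0.1719.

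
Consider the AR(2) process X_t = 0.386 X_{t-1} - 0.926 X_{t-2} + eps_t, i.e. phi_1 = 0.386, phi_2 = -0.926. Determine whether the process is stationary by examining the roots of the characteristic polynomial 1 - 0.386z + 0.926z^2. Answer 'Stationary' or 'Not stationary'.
\text{Stationary}

The AR(p) characteristic polynomial is P(z) = 1 - 0.386z + 0.926z^2.
Stationarity requires all roots to lie outside the unit circle, i.e. |z| > 1 for every root.
Set 1 + (-0.386) z + (0.926) z^2 = 0, i.e. a z^2 + b z + c = 0 with a = 0.926, b = -0.386, c = 1.
Discriminant D = b^2 - 4ac = (-0.386)^2 - 4*(0.926)*1 = 0.148996 - (3.704) = -3.555004.
D < 0, so the roots are the complex-conjugate pair z = (-b +/- i sqrt(-D)) / (2a) = 0.2084 +/- 1.0181i.
For a conjugate pair |z|^2 = z * conj(z) = (product of roots) = c/a = 1/(0.926) = 1.079914, so |z| = sqrt(1.079914) = 1.0392 for both roots.
Moduli of all roots: 1.0392, 1.0392.
All moduli strictly greater than 1? Yes.
Verdict: Stationary.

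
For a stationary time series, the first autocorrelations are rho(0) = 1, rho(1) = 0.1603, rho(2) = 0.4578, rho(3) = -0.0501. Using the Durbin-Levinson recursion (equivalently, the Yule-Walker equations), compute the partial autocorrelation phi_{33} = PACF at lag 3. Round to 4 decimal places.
\phi_{33} = -0.2070

The PACF at lag k is phi_{kk}, the last component of the solution
to the Yule-Walker system G_k phi = r_k where
  (G_k)_{ij} = rho(|i - j|), (r_k)_i = rho(i), i,j = 1..k.
Equivalently, Durbin-Levinson gives phi_{kk} iteratively:
  phi_{11} = rho(1)
  phi_{kk} = [rho(k) - sum_{j=1..k-1} phi_{k-1,j} rho(k-j)]
            / [1 - sum_{j=1..k-1} phi_{k-1,j} rho(j)],
  phi_{k,j} = phi_{k-1,j} - phi_{kk} phi_{k-1,k-j},  j = 1..k-1.
Step k = 1:
  phi_11 = rho(1) = 0.1603.
Step k = 2:
  phi_22 = [rho(2) - phi_11 rho(1)] / [1 - phi_11 rho(1)] = [0.4578 - (0.1603)(0.1603)] / [1 - (0.1603)(0.1603)]
         = 0.43210391 / 0.97430391 = 0.4435.
  Update: phi_21 = phi_11 - phi_22 phi_11 = 0.1603 - (0.4435)(0.1603) = 0.089207.
Step k = 3:
  phi_33 = [rho(3) - phi_21 rho(2) - phi_22 rho(1)] / [1 - phi_21 rho(1) - phi_22 rho(2)]
    numerator   = -0.0501 - (0.089207)(0.4578) - (0.4435)(0.1603) = -0.162032
    denominator = 1 - (0.089207)(0.1603) - (0.4435)(0.4578) = 0.78266577
  phi_33 = -0.162032 / 0.78266577 = -0.207.
Therefore phi_{33} = -0.2070.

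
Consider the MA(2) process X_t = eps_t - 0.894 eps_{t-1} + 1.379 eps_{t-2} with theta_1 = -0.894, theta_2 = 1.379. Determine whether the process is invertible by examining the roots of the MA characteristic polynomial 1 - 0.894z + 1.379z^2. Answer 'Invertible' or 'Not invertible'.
\text{Not invertible}

The MA(q) characteristic polynomial is P(z) = 1 - 0.894z + 1.379z^2.
Invertibility requires all roots to lie outside the unit circle, i.e. |z| > 1 for every root.
Set 1 + (-0.894) z + (1.379) z^2 = 0, i.e. a z^2 + b z + c = 0 with a = 1.379, b = -0.894, c = 1.
Discriminant D = b^2 - 4ac = (-0.894)^2 - 4*(1.379)*1 = 0.799236 - (5.516) = -4.716764.
D < 0, so the roots are the complex-conjugate pair z = (-b +/- i sqrt(-D)) / (2a) = 0.3241 +/- 0.7875i.
For a conjugate pair |z|^2 = z * conj(z) = (product of roots) = c/a = 1/(1.379) = 0.725163, so |z| = sqrt(0.725163) = 0.8516 for both roots.
Moduli of all roots: 0.8516, 0.8516.
All moduli strictly greater than 1? No.
Verdict: Not invertible.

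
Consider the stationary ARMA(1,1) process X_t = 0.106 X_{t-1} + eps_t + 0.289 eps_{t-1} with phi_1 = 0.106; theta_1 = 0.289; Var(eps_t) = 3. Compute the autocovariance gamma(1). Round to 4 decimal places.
\gamma(1) = 1.2352

Multiply the model equation by X_{t-k} and take expectations. With theta_0 = psi_0 = 1 and psi_j the MA(infinity) weights, this gives
  gamma(k) - sum_i phi_i gamma(k-i) = c_k,
  c_k = sigma^2 * sum_{j=k..q} theta_j psi_{j-k}   (c_k = 0 for k > q),
using gamma(-m) = gamma(m).
psi-weights needed (psi_j = theta_j + sum_i phi_i psi_{j-i}):
  psi_1 = theta_1 + phi_1 = 0.289 + (0.106) = 0.395
Right-hand sides:
  c_0 = sigma^2 (1 + theta_1 psi_1) = 3 * (1 + (0.289)(0.395)) = 3 * 1.114155 = 3.342465
  c_1 = sigma^2 theta_1 = 3 * (0.289) = 0.867
  c_2 = 0
Equations for k = 0 and k = 1 (AR order 1):
  gamma(0) = phi_1 gamma(1) + c_0
  gamma(1) = phi_1 gamma(0) + c_1
Substituting the second into the first: gamma(0) (1 - phi_1^2) = c_0 + phi_1 c_1, so
  gamma(0) = (c_0 + phi_1 c_1) / (1 - phi_1^2) = (3.342465 + (0.106)(0.867)) / (1 - (0.106)^2) = 3.434367 / 0.988764 = 3.473394.
  gamma(1) = phi_1 gamma(0) + c_1 = (0.106)(3.473394) + (0.867) = 1.23518.
Therefore gamma(1) = 1.2352 (to 4 decimal places).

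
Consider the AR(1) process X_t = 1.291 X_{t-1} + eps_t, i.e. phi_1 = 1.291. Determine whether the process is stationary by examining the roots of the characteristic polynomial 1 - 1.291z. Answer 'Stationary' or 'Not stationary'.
\text{Not stationary}

The AR(p) characteristic polynomial is P(z) = 1 - 1.291z.
Stationarity requires all roots to lie outside the unit circle, i.e. |z| > 1 for every root.
This is linear in z: 1 + (-1.291) z = 0  =>  z = -1/(-1.291) = 0.774593,  |z| = 0.774593.
Moduli of all roots: 0.7746.
All moduli strictly greater than 1? No.
Verdict: Not stationary.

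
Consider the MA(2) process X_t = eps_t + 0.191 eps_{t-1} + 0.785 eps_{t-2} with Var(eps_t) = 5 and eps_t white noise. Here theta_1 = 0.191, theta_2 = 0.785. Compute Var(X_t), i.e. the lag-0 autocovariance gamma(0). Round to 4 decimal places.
\gamma(0) = 8.2635

For an MA(q) process X_t = eps_t + sum_i theta_i eps_{t-i} with
Var(eps_t) = sigma^2, the variance is
  gamma(0) = sigma^2 * (1 + sum_i theta_i^2).
  sum_i theta_i^2 = (0.191)^2 + (0.785)^2 = 0.036481 + 0.616225 = 0.652706.
  gamma(0) = 5 * (1 + 0.652706) = 5 * 1.652706 = 8.26353, which rounds to 8.2635.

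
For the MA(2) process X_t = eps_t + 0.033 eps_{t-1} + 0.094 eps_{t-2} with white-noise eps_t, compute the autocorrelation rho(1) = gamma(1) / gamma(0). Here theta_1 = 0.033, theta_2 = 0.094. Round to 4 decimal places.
\rho(1) = 0.0357

For an MA(q) process with theta_0 = 1, the autocovariance is
  gamma(k) = sigma^2 * sum_{i=0..q-k} theta_i * theta_{i+k},
and rho(k) = gamma(k) / gamma(0). Sigma^2 cancels.
  numerator   = (1)*(0.033) + (0.033)*(0.094) = 0.036102.
  denominator = (1)^2 + (0.033)^2 + (0.094)^2 = 1.009925.
  rho(1) = 0.036102 / 1.009925 = 0.0357.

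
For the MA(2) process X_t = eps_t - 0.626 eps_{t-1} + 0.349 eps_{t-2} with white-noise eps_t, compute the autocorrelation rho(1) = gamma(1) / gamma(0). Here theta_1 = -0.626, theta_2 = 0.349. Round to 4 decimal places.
\rho(1) = -0.5579

For an MA(q) process with theta_0 = 1, the autocovariance is
  gamma(k) = sigma^2 * sum_{i=0..q-k} theta_i * theta_{i+k},
and rho(k) = gamma(k) / gamma(0). Sigma^2 cancels.
  numerator   = (1)*(-0.626) + (-0.626)*(0.349) = -0.844474.
  denominator = (1)^2 + (-0.626)^2 + (0.349)^2 = 1.513677.
  rho(1) = -0.844474 / 1.513677 = -0.5579.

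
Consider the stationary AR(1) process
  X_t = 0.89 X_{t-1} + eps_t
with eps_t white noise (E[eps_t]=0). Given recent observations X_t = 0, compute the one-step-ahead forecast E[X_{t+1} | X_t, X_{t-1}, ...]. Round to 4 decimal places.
E[X_{t+1} \mid \mathcal F_t] = 0.0000

For an AR(p) model X_t = c + sum_i phi_i X_{t-i} + eps_t, the
one-step-ahead conditional mean is
  E[X_{t+1} | X_t, ...] = c + sum_i phi_i X_{t+1-i}.
Substitute known values:
  E[X_{t+1} | ...] = (0.89) * (0)
                   = 0.0000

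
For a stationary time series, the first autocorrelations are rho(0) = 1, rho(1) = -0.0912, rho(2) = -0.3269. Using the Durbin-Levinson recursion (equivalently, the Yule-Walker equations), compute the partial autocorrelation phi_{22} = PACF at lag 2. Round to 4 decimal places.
\phi_{22} = -0.3380

The PACF at lag k is phi_{kk}, the last component of the solution
to the Yule-Walker system G_k phi = r_k where
  (G_k)_{ij} = rho(|i - j|), (r_k)_i = rho(i), i,j = 1..k.
Equivalently, Durbin-Levinson gives phi_{kk} iteratively:
  phi_{11} = rho(1)
  phi_{kk} = [rho(k) - sum_{j=1..k-1} phi_{k-1,j} rho(k-j)]
            / [1 - sum_{j=1..k-1} phi_{k-1,j} rho(j)],
  phi_{k,j} = phi_{k-1,j} - phi_{kk} phi_{k-1,k-j},  j = 1..k-1.
Step k = 1:
  phi_11 = rho(1) = -0.0912.
Step k = 2:
  phi_22 = [rho(2) - phi_11 rho(1)] / [1 - phi_11 rho(1)] = [-0.3269 - (-0.0912)(-0.0912)] / [1 - (-0.0912)(-0.0912)]
         = -0.33521744 / 0.99168256 = -0.338.
Therefore phi_{22} = -0.3380.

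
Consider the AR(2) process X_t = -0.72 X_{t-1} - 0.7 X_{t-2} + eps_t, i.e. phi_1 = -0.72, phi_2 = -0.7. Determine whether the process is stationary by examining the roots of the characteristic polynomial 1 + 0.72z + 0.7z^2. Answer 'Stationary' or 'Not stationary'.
\text{Stationary}

The AR(p) characteristic polynomial is P(z) = 1 + 0.72z + 0.7z^2.
Stationarity requires all roots to lie outside the unit circle, i.e. |z| > 1 for every root.
Set 1 + (0.72) z + (0.7) z^2 = 0, i.e. a z^2 + b z + c = 0 with a = 0.7, b = 0.72, c = 1.
Discriminant D = b^2 - 4ac = (0.72)^2 - 4*(0.7)*1 = 0.5184 - (2.8) = -2.2816.
D < 0, so the roots are the complex-conjugate pair z = (-b +/- i sqrt(-D)) / (2a) = -0.5143 +/- 1.0789i.
For a conjugate pair |z|^2 = z * conj(z) = (product of roots) = c/a = 1/(0.7) = 1.428571, so |z| = sqrt(1.428571) = 1.1952 for both roots.
Moduli of all roots: 1.1952, 1.1952.
All moduli strictly greater than 1? Yes.
Verdict: Stationary.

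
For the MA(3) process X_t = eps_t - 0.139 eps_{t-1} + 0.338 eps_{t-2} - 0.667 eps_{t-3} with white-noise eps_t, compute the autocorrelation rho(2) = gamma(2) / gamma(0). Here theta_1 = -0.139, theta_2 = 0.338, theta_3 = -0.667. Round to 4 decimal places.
\rho(2) = 0.2729

For an MA(q) process with theta_0 = 1, the autocovariance is
  gamma(k) = sigma^2 * sum_{i=0..q-k} theta_i * theta_{i+k},
and rho(k) = gamma(k) / gamma(0). Sigma^2 cancels.
  numerator   = (1)*(0.338) + (-0.139)*(-0.667) = 0.430713.
  denominator = (1)^2 + (-0.139)^2 + (0.338)^2 + (-0.667)^2 = 1.578454.
  rho(2) = 0.430713 / 1.578454 = 0.2729.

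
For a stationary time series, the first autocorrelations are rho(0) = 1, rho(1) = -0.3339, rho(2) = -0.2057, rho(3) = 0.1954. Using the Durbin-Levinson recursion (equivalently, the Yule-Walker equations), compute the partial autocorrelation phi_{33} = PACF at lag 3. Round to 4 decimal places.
\phi_{33} = -0.0219

The PACF at lag k is phi_{kk}, the last component of the solution
to the Yule-Walker system G_k phi = r_k where
  (G_k)_{ij} = rho(|i - j|), (r_k)_i = rho(i), i,j = 1..k.
Equivalently, Durbin-Levinson gives phi_{kk} iteratively:
  phi_{11} = rho(1)
  phi_{kk} = [rho(k) - sum_{j=1..k-1} phi_{k-1,j} rho(k-j)]
            / [1 - sum_{j=1..k-1} phi_{k-1,j} rho(j)],
  phi_{k,j} = phi_{k-1,j} - phi_{kk} phi_{k-1,k-j},  j = 1..k-1.
Step k = 1:
  phi_11 = rho(1) = -0.3339.
Step k = 2:
  phi_22 = [rho(2) - phi_11 rho(1)] / [1 - phi_11 rho(1)] = [-0.2057 - (-0.3339)(-0.3339)] / [1 - (-0.3339)(-0.3339)]
         = -0.31718921 / 0.88851079 = -0.35699.
  Update: phi_21 = phi_11 - phi_22 phi_11 = -0.3339 - (-0.35699)(-0.3339) = -0.453099.
Step k = 3:
  phi_33 = [rho(3) - phi_21 rho(2) - phi_22 rho(1)] / [1 - phi_21 rho(1) - phi_22 rho(2)]
    numerator   = 0.1954 - (-0.453099)(-0.2057) - (-0.35699)(-0.3339) = -0.0170013
    denominator = 1 - (-0.453099)(-0.3339) - (-0.35699)(-0.2057) = 0.77527751
  phi_33 = -0.0170013 / 0.77527751 = -0.0219.
Therefore phi_{33} = -0.0219.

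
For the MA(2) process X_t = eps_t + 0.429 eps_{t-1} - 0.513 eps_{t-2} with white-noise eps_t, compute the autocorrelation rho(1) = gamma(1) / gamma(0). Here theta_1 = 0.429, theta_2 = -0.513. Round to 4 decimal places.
\rho(1) = 0.1444

For an MA(q) process with theta_0 = 1, the autocovariance is
  gamma(k) = sigma^2 * sum_{i=0..q-k} theta_i * theta_{i+k},
and rho(k) = gamma(k) / gamma(0). Sigma^2 cancels.
  numerator   = (1)*(0.429) + (0.429)*(-0.513) = 0.208923.
  denominator = (1)^2 + (0.429)^2 + (-0.513)^2 = 1.44721.
  rho(1) = 0.208923 / 1.44721 = 0.1444.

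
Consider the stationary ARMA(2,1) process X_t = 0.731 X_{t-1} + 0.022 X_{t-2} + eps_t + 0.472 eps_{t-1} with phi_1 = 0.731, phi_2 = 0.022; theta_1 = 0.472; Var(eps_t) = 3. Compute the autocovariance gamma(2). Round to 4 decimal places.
\gamma(2) = 8.5126

Multiply the model equation by X_{t-k} and take expectations. With theta_0 = psi_0 = 1 and psi_j the MA(infinity) weights, this gives
  gamma(k) - sum_i phi_i gamma(k-i) = c_k,
  c_k = sigma^2 * sum_{j=k..q} theta_j psi_{j-k}   (c_k = 0 for k > q),
using gamma(-m) = gamma(m).
psi-weights needed (psi_j = theta_j + sum_i phi_i psi_{j-i}):
  psi_1 = theta_1 + phi_1 = 0.472 + (0.731) = 1.203
Right-hand sides:
  c_0 = sigma^2 (1 + theta_1 psi_1) = 3 * (1 + (0.472)(1.203)) = 3 * 1.567816 = 4.703448
  c_1 = sigma^2 theta_1 = 3 * (0.472) = 1.416
  c_2 = 0
Equations for k = 0, 1, 2 (AR order 2, c_2 = 0):
  (E0) gamma(0) = phi_1 gamma(1) + phi_2 gamma(2) + c_0
  (E1) gamma(1) = phi_1 gamma(0) + phi_2 gamma(1) + c_1
  (E2) gamma(2) = phi_1 gamma(1) + phi_2 gamma(0)
From (E1): gamma(1) = A gamma(0) + B with
  A = phi_1 / (1 - phi_2) = 0.731 / 0.978 = 0.747444,   B = c_1 / (1 - phi_2) = 1.416 / 0.978 = 1.447853.
Insert (E2) into (E0): gamma(0) (1 - phi_2^2) = phi_1 (1 + phi_2) gamma(1) + c_0.
  phi_1 (1 + phi_2) = (0.731)(1.022) = 0.747082,   1 - phi_2^2 = 0.999516.
Replace gamma(1) by A gamma(0) + B and collect gamma(0):
  gamma(0) [0.999516 - (0.747082)(0.747444)] = (0.747082)(1.447853) + 4.703448
  gamma(0) * 0.441114 = 5.785113
  gamma(0) = 5.785113 / 0.441114 = 13.114773.
  gamma(1) = A gamma(0) + B = (0.747444)(13.114773) + (1.447853) = 11.250408.
  gamma(2) = phi_1 gamma(1) + phi_2 gamma(0) = (0.731)(11.250408) + (0.022)(13.114773) = 8.512573.
Therefore gamma(2) = 8.5126 (to 4 decimal places).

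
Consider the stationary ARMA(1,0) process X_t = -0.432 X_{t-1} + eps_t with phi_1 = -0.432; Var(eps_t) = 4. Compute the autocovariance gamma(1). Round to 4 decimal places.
\gamma(1) = -2.1245

Multiply the model equation by X_{t-k} and take expectations. With theta_0 = psi_0 = 1 and psi_j the MA(infinity) weights, this gives
  gamma(k) - sum_i phi_i gamma(k-i) = c_k,
  c_k = sigma^2 * sum_{j=k..q} theta_j psi_{j-k}   (c_k = 0 for k > q),
using gamma(-m) = gamma(m).
Pure AR (q = 0): c_0 = sigma^2 = 4, c_k = 0 for k >= 1.
Equations for k = 0 and k = 1 (AR order 1):
  gamma(0) = phi_1 gamma(1) + c_0
  gamma(1) = phi_1 gamma(0) + c_1
Substituting the second into the first: gamma(0) (1 - phi_1^2) = c_0 + phi_1 c_1, so
  gamma(0) = c_0 / (1 - phi_1^2) = 4 / (1 - (-0.432)^2) = 4 / 0.813376 = 4.917775.
  gamma(1) = phi_1 gamma(0) = (-0.432)(4.917775) = -2.124479.
Therefore gamma(1) = -2.1245 (to 4 decimal places).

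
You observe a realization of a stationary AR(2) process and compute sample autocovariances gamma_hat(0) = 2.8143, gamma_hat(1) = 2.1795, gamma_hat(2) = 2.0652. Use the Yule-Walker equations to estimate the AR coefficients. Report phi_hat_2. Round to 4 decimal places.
\hat\phi_{2} = 0.3350

The Yule-Walker equations for an AR(p) process read, in matrix form,
  Gamma_p phi = r_p,   with   (Gamma_p)_{ij} = gamma(|i - j|),
                       (r_p)_i = gamma(i),   i,j = 1..p.
Substitute the sample gammas (Toeplitz matrix and right-hand side of size 2):
  Gamma_p = [[2.8143, 2.1795], [2.1795, 2.8143]]
  r_p     = [2.1795, 2.0652]
Written out:
  2.8143 phi_1 + 2.1795 phi_2 = 2.1795
  2.1795 phi_1 + 2.8143 phi_2 = 2.0652
Solve by Cramer's rule:
  det = gamma(0)^2 - gamma(1)^2 = (2.8143)^2 - (2.1795)^2 = 7.92028449 - 4.75022025 = 3.17006424
  phi_hat_1 = [gamma(1) gamma(0) - gamma(1) gamma(2)] / det = [(2.1795)(2.8143) - (2.1795)(2.0652)] / 3.17006424 = 1.63266345 / 3.17006424 = 0.515
  phi_hat_2 = [gamma(0) gamma(2) - gamma(1)^2] / det = [(2.8143)(2.0652) - (2.1795)^2] / 3.17006424 = 1.06187211 / 3.17006424 = 0.335
So phi_hat = [0.5150, 0.3350].
Therefore phi_hat_2 = 0.3350.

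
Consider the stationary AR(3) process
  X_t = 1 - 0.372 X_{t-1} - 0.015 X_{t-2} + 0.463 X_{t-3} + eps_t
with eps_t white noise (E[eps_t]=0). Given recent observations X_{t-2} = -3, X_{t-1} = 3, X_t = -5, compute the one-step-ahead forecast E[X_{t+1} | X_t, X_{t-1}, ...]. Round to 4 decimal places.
E[X_{t+1} \mid \mathcal F_t] = 1.4260

For an AR(p) model X_t = c + sum_i phi_i X_{t-i} + eps_t, the
one-step-ahead conditional mean is
  E[X_{t+1} | X_t, ...] = c + sum_i phi_i X_{t+1-i}.
Substitute known values:
  E[X_{t+1} | ...] = 1 + (-0.372) * (-5) + (-0.015) * (3) + (0.463) * (-3)
                   = 1.4260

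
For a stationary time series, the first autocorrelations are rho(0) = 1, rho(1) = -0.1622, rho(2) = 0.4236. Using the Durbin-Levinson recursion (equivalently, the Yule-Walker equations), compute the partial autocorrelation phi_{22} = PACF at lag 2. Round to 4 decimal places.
\phi_{22} = 0.4080

The PACF at lag k is phi_{kk}, the last component of the solution
to the Yule-Walker system G_k phi = r_k where
  (G_k)_{ij} = rho(|i - j|), (r_k)_i = rho(i), i,j = 1..k.
Equivalently, Durbin-Levinson gives phi_{kk} iteratively:
  phi_{11} = rho(1)
  phi_{kk} = [rho(k) - sum_{j=1..k-1} phi_{k-1,j} rho(k-j)]
            / [1 - sum_{j=1..k-1} phi_{k-1,j} rho(j)],
  phi_{k,j} = phi_{k-1,j} - phi_{kk} phi_{k-1,k-j},  j = 1..k-1.
Step k = 1:
  phi_11 = rho(1) = -0.1622.
Step k = 2:
  phi_22 = [rho(2) - phi_11 rho(1)] / [1 - phi_11 rho(1)] = [0.4236 - (-0.1622)(-0.1622)] / [1 - (-0.1622)(-0.1622)]
         = 0.39729116 / 0.97369116 = 0.408.
Therefore phi_{22} = 0.4080.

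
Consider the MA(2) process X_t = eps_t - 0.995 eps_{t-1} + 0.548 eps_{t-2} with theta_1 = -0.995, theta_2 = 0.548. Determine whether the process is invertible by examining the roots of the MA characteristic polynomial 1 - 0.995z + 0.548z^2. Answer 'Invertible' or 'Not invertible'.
\text{Invertible}

The MA(q) characteristic polynomial is P(z) = 1 - 0.995z + 0.548z^2.
Invertibility requires all roots to lie outside the unit circle, i.e. |z| > 1 for every root.
Set 1 + (-0.995) z + (0.548) z^2 = 0, i.e. a z^2 + b z + c = 0 with a = 0.548, b = -0.995, c = 1.
Discriminant D = b^2 - 4ac = (-0.995)^2 - 4*(0.548)*1 = 0.990025 - (2.192) = -1.201975.
D < 0, so the roots are the complex-conjugate pair z = (-b +/- i sqrt(-D)) / (2a) = 0.9078 +/- 1.0003i.
For a conjugate pair |z|^2 = z * conj(z) = (product of roots) = c/a = 1/(0.548) = 1.824818, so |z| = sqrt(1.824818) = 1.3509 for both roots.
Moduli of all roots: 1.3509, 1.3509.
All moduli strictly greater than 1? Yes.
Verdict: Invertible.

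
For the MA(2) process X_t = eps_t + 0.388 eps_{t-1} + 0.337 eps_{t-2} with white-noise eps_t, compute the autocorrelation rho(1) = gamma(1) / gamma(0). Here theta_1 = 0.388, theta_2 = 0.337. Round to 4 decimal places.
\rho(1) = 0.4104

For an MA(q) process with theta_0 = 1, the autocovariance is
  gamma(k) = sigma^2 * sum_{i=0..q-k} theta_i * theta_{i+k},
and rho(k) = gamma(k) / gamma(0). Sigma^2 cancels.
  numerator   = (1)*(0.388) + (0.388)*(0.337) = 0.518756.
  denominator = (1)^2 + (0.388)^2 + (0.337)^2 = 1.264113.
  rho(1) = 0.518756 / 1.264113 = 0.4104.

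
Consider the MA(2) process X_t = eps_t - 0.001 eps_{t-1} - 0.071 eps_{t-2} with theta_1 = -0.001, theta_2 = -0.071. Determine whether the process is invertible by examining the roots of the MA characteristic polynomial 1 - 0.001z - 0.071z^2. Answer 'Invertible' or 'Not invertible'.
\text{Invertible}

The MA(q) characteristic polynomial is P(z) = 1 - 0.001z - 0.071z^2.
Invertibility requires all roots to lie outside the unit circle, i.e. |z| > 1 for every root.
Set 1 + (-0.001) z + (-0.071) z^2 = 0, i.e. a z^2 + b z + c = 0 with a = -0.071, b = -0.001, c = 1.
Discriminant D = b^2 - 4ac = (-0.001)^2 - 4*(-0.071)*1 = 0.000001 - (-0.284) = 0.284001.
D >= 0, so the roots are real: z = (-b +/- sqrt(D)) / (2a) = (0.001 +/- 0.532917) / (-0.142).
  z_1 = (0.001 + 0.532917) / (-0.142) = -3.76,   |z_1| = 3.76.
  z_2 = (0.001 - 0.532917) / (-0.142) = 3.7459,   |z_2| = 3.7459.
Moduli of all roots: 3.7600, 3.7459.
All moduli strictly greater than 1? Yes.
Verdict: Invertible.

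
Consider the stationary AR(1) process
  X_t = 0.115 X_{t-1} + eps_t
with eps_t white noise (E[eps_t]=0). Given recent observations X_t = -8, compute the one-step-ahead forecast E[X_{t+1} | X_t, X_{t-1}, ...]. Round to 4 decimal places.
E[X_{t+1} \mid \mathcal F_t] = -0.9200

For an AR(p) model X_t = c + sum_i phi_i X_{t-i} + eps_t, the
one-step-ahead conditional mean is
  E[X_{t+1} | X_t, ...] = c + sum_i phi_i X_{t+1-i}.
Substitute known values:
  E[X_{t+1} | ...] = (0.115) * (-8)
                   = -0.9200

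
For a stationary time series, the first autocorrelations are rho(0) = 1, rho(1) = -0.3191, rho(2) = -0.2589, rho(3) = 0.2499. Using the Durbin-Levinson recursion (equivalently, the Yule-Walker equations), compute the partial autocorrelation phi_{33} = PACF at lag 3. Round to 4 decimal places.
\phi_{33} = 0.0079

The PACF at lag k is phi_{kk}, the last component of the solution
to the Yule-Walker system G_k phi = r_k where
  (G_k)_{ij} = rho(|i - j|), (r_k)_i = rho(i), i,j = 1..k.
Equivalently, Durbin-Levinson gives phi_{kk} iteratively:
  phi_{11} = rho(1)
  phi_{kk} = [rho(k) - sum_{j=1..k-1} phi_{k-1,j} rho(k-j)]
            / [1 - sum_{j=1..k-1} phi_{k-1,j} rho(j)],
  phi_{k,j} = phi_{k-1,j} - phi_{kk} phi_{k-1,k-j},  j = 1..k-1.
Step k = 1:
  phi_11 = rho(1) = -0.3191.
Step k = 2:
  phi_22 = [rho(2) - phi_11 rho(1)] / [1 - phi_11 rho(1)] = [-0.2589 - (-0.3191)(-0.3191)] / [1 - (-0.3191)(-0.3191)]
         = -0.36072481 / 0.89817519 = -0.40162.
  Update: phi_21 = phi_11 - phi_22 phi_11 = -0.3191 - (-0.40162)(-0.3191) = -0.447257.
Step k = 3:
  phi_33 = [rho(3) - phi_21 rho(2) - phi_22 rho(1)] / [1 - phi_21 rho(1) - phi_22 rho(2)]
    numerator   = 0.2499 - (-0.447257)(-0.2589) - (-0.40162)(-0.3191) = 0.00594837
    denominator = 1 - (-0.447257)(-0.3191) - (-0.40162)(-0.2589) = 0.75330102
  phi_33 = 0.00594837 / 0.75330102 = 0.0079.
Therefore phi_{33} = 0.0079.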